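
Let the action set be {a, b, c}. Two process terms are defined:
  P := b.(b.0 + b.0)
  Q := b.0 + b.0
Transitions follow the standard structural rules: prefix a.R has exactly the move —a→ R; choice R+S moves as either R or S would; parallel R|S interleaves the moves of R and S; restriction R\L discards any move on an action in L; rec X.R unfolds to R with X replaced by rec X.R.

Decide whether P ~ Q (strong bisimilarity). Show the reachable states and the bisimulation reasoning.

not bisimilar

P's transition system — 3 states:
  s0 = b.(b.0 + b.0) | ··b··> s1
  s1 = b.0 + b.0 | ··b··> s2
  s2 = 0 | ∅
Q's transition system — 2 states:
  t0 = b.0 + b.0 | ··b··> t1
  t1 = 0 | ∅
Bisimilarity quotient blocks:
  B0 = {s0}
  B1 = {s1, t0}
  B2 = {s2, t1}
s0 ∈ B0, t0 ∈ B1 → different blocks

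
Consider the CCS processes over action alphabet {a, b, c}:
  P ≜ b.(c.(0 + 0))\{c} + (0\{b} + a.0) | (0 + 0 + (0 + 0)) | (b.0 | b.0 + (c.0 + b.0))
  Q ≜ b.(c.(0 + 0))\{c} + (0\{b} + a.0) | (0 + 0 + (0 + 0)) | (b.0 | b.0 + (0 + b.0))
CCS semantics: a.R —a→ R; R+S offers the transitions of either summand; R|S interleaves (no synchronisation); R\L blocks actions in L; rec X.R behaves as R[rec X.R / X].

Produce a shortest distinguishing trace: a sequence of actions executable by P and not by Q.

P's transition system — 11 states:
  m0 = b.(c.(0 + 0))\{c} + (0\{b} + a.0) | (0 + 0 + (0 + 0)) | (b.0 | b.0 + (c.0 + b.0)) ⊢ --a--▸ m1, --b--▸ m2, --b--▸ m3, --b--▸ m4, --b--▸ m5, --c--▸ m4
  m1 = 0 | (0 + 0 + (0 + 0)) | (b.0 | b.0 + (c.0 + b.0)) ⊢ --b--▸ m6, --b--▸ m7, --b--▸ m8, --c--▸ m8
  m2 = (0\{b} + a.0) | (0 + 0 + (0 + 0)) | (0 | b.0) ⊢ --a--▸ m6, --b--▸ m9
  m3 = (0\{b} + a.0) | (0 + 0 + (0 + 0)) | (b.0 | 0) ⊢ --a--▸ m7, --b--▸ m9
  m4 = (0\{b} + a.0) | (0 + 0 + (0 + 0)) | 0 ⊢ --a--▸ m8
  m5 = (c.(0 + 0))\{c} ⊢ ·
  m6 = 0 | (0 + 0 + (0 + 0)) | (0 | b.0) ⊢ --b--▸ m10
  m7 = 0 | (0 + 0 + (0 + 0)) | (b.0 | 0) ⊢ --b--▸ m10
  m8 = 0 | (0 + 0 + (0 + 0)) | 0 ⊢ ·
  m9 = (0\{b} + a.0) | (0 + 0 + (0 + 0)) | (0 | 0) ⊢ --a--▸ m10
  m10 = 0 | (0 + 0 + (0 + 0)) | (0 | 0) ⊢ ·
Q's transition system — 11 states:
  n0 = b.(c.(0 + 0))\{c} + (0\{b} + a.0) | (0 + 0 + (0 + 0)) | (b.0 | b.0 + (0 + b.0)) ⊢ --a--▸ n1, --b--▸ n2, --b--▸ n3, --b--▸ n4, --b--▸ n5
  n1 = 0 | (0 + 0 + (0 + 0)) | (b.0 | b.0 + (0 + b.0)) ⊢ --b--▸ n6, --b--▸ n7, --b--▸ n8
  n2 = (0\{b} + a.0) | (0 + 0 + (0 + 0)) | (0 | b.0) ⊢ --a--▸ n6, --b--▸ n9
  n3 = (0\{b} + a.0) | (0 + 0 + (0 + 0)) | (b.0 | 0) ⊢ --a--▸ n7, --b--▸ n9
  n4 = (0\{b} + a.0) | (0 + 0 + (0 + 0)) | 0 ⊢ --a--▸ n8
  n5 = (c.(0 + 0))\{c} ⊢ ·
  n6 = 0 | (0 + 0 + (0 + 0)) | (0 | b.0) ⊢ --b--▸ n10
  n7 = 0 | (0 + 0 + (0 + 0)) | (b.0 | 0) ⊢ --b--▸ n10
  n8 = 0 | (0 + 0 + (0 + 0)) | 0 ⊢ ·
  n9 = (0\{b} + a.0) | (0 + 0 + (0 + 0)) | (0 | 0) ⊢ --a--▸ n10
  n10 = 0 | (0 + 0 + (0 + 0)) | (0 | 0) ⊢ ·
Executing c from P (initial set {m0}):
  step 1 (c): {m4}
  ✓ P
Executing c from Q (initial set {n0}):
  step 1 (c): no successor for Q

c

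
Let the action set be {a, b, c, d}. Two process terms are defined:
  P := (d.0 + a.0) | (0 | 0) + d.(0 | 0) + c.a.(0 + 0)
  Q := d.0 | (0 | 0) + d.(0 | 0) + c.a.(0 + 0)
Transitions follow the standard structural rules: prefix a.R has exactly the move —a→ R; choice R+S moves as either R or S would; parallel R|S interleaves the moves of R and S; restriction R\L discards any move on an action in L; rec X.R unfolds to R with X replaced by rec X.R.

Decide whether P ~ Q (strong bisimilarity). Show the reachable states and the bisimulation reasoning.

Reachable graph of P (5 states):
  u0 = (d.0 + a.0) | (0 | 0) + d.(0 | 0) + c.a.(0 + 0) :: =a=> u1, =c=> u2, =d=> u1, =d=> u3
  u1 = 0 | (0 | 0) :: deadlocked
  u2 = a.(0 + 0) :: =a=> u4
  u3 = 0 | 0 :: deadlocked
  u4 = 0 + 0 :: deadlocked
Reachable graph of Q (5 states):
  v0 = d.0 | (0 | 0) + d.(0 | 0) + c.a.(0 + 0) :: =c=> v1, =d=> v2, =d=> v3
  v1 = a.(0 + 0) :: =a=> v4
  v2 = 0 | (0 | 0) :: deadlocked
  v3 = 0 | 0 :: deadlocked
  v4 = 0 + 0 :: deadlocked
Bisimilarity quotient blocks:
  B0 = {u0}
  B1 = {u2, v1}
  B2 = {u1, u3, u4, v2, v3, v4}
  B3 = {v0}
u0 ∈ B0, v0 ∈ B3 → different blocks

NO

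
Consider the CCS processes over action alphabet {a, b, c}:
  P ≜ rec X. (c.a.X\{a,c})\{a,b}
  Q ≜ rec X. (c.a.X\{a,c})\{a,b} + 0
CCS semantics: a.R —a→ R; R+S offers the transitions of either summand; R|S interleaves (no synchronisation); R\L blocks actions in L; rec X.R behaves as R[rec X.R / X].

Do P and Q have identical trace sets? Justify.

YES

LTS(P): 2 reachable states
  m0 = rec X. (c.a.X\{a,c})\{a,b} | ··c··> m1
  m1 = (a.(rec X. (c.a.X\{a,c})\{a,b})\{a,c})\{a,b} | ·
LTS(Q): 2 reachable states
  n0 = rec X. (c.a.X\{a,c})\{a,b} + 0 | ··c··> n1
  n1 = (a.(rec X. (c.a.X\{a,c})\{a,b} + 0)\{a,c})\{a,b} | ·
Coarsest stable partition (strong bisimilarity classes):
  B0 = {m0, n0}
  B1 = {m1, n1}
m0 ∈ B0, n0 ∈ B0 → same block
Bisimilar ⇒ trace-equivalent.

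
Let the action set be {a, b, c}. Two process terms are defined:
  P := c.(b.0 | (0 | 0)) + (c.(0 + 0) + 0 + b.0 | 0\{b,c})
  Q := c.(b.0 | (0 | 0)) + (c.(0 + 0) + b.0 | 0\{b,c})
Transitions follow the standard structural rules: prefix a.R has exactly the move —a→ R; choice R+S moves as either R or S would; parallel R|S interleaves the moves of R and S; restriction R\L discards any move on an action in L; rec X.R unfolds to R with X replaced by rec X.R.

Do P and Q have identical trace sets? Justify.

YES

Reachable graph of P (5 states):
  u0 = c.(b.0 | (0 | 0)) + (c.(0 + 0) + 0 + b.0 | 0\{b,c}) → --b--▸ u1, --c--▸ u2, --c--▸ u3
  u1 = 0 | 0\{b,c} → stopped
  u2 = 0 + 0 → stopped
  u3 = b.0 | (0 | 0) → --b--▸ u4
  u4 = 0 | (0 | 0) → stopped
Reachable graph of Q (5 states):
  v0 = c.(b.0 | (0 | 0)) + (c.(0 + 0) + b.0 | 0\{b,c}) → --b--▸ v1, --c--▸ v2, --c--▸ v3
  v1 = 0 | 0\{b,c} → stopped
  v2 = 0 + 0 → stopped
  v3 = b.0 | (0 | 0) → --b--▸ v4
  v4 = 0 | (0 | 0) → stopped
Bisimilarity quotient blocks:
  B0 = {u0, v0}
  B1 = {u1, u2, u4, v1, v2, v4}
  B2 = {u3, v3}
u0 ∈ B0, v0 ∈ B0 → same block
Bisimilar ⇒ trace-equivalent.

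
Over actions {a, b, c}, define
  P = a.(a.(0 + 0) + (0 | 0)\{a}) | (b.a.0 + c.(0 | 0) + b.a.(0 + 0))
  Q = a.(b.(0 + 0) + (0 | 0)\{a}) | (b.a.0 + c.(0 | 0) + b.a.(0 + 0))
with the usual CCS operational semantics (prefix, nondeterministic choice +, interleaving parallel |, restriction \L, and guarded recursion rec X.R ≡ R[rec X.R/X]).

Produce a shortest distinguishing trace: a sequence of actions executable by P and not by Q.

P's transition system — 18 states:
  u0 = a.(a.(0 + 0) + (0 | 0)\{a}) | (b.a.0 + c.(0 | 0) + b.a.(0 + 0)) ⊢ --a--▸ u1, --b--▸ u2, --b--▸ u3, --c--▸ u4
  u1 = (a.(0 + 0) + (0 | 0)\{a}) | (b.a.0 + c.(0 | 0) + b.a.(0 + 0)) ⊢ --a--▸ u5, --b--▸ u6, --b--▸ u7, --c--▸ u8
  u2 = a.(a.(0 + 0) + (0 | 0)\{a}) | a.(0 + 0) ⊢ --a--▸ u6, --a--▸ u9
  u3 = a.(a.(0 + 0) + (0 | 0)\{a}) | a.0 ⊢ --a--▸ u10, --a--▸ u7
  u4 = a.(a.(0 + 0) + (0 | 0)\{a}) | (0 | 0) ⊢ --a--▸ u8
  u5 = (0 + 0) | (b.a.0 + c.(0 | 0) + b.a.(0 + 0)) ⊢ --b--▸ u11, --b--▸ u12, --c--▸ u13
  u6 = (a.(0 + 0) + (0 | 0)\{a}) | a.(0 + 0) ⊢ --a--▸ u11, --a--▸ u14
  u7 = (a.(0 + 0) + (0 | 0)\{a}) | a.0 ⊢ --a--▸ u12, --a--▸ u15
  u8 = (a.(0 + 0) + (0 | 0)\{a}) | (0 | 0) ⊢ --a--▸ u13
  u9 = a.(a.(0 + 0) + (0 | 0)\{a}) | (0 + 0) ⊢ --a--▸ u14
  u10 = a.(a.(0 + 0) + (0 | 0)\{a}) | 0 ⊢ --a--▸ u15
  u11 = (0 + 0) | a.(0 + 0) ⊢ --a--▸ u16
  u12 = (0 + 0) | a.0 ⊢ --a--▸ u17
  u13 = (0 + 0) | (0 | 0) ⊢ ∅
  u14 = (a.(0 + 0) + (0 | 0)\{a}) | (0 + 0) ⊢ --a--▸ u16
  u15 = (a.(0 + 0) + (0 | 0)\{a}) | 0 ⊢ --a--▸ u17
  u16 = (0 + 0) | (0 + 0) ⊢ ∅
  u17 = (0 + 0) | 0 ⊢ ∅
Q's transition system — 18 states:
  v0 = a.(b.(0 + 0) + (0 | 0)\{a}) | (b.a.0 + c.(0 | 0) + b.a.(0 + 0)) ⊢ --a--▸ v1, --b--▸ v2, --b--▸ v3, --c--▸ v4
  v1 = (b.(0 + 0) + (0 | 0)\{a}) | (b.a.0 + c.(0 | 0) + b.a.(0 + 0)) ⊢ --b--▸ v5, --b--▸ v6, --b--▸ v7, --c--▸ v8
  v2 = a.(b.(0 + 0) + (0 | 0)\{a}) | a.(0 + 0) ⊢ --a--▸ v6, --a--▸ v9
  v3 = a.(b.(0 + 0) + (0 | 0)\{a}) | a.0 ⊢ --a--▸ v10, --a--▸ v7
  v4 = a.(b.(0 + 0) + (0 | 0)\{a}) | (0 | 0) ⊢ --a--▸ v8
  v5 = (0 + 0) | (b.a.0 + c.(0 | 0) + b.a.(0 + 0)) ⊢ --b--▸ v11, --b--▸ v12, --c--▸ v13
  v6 = (b.(0 + 0) + (0 | 0)\{a}) | a.(0 + 0) ⊢ --a--▸ v14, --b--▸ v11
  v7 = (b.(0 + 0) + (0 | 0)\{a}) | a.0 ⊢ --a--▸ v15, --b--▸ v12
  v8 = (b.(0 + 0) + (0 | 0)\{a}) | (0 | 0) ⊢ --b--▸ v13
  v9 = a.(b.(0 + 0) + (0 | 0)\{a}) | (0 + 0) ⊢ --a--▸ v14
  v10 = a.(b.(0 + 0) + (0 | 0)\{a}) | 0 ⊢ --a--▸ v15
  v11 = (0 + 0) | a.(0 + 0) ⊢ --a--▸ v16
  v12 = (0 + 0) | a.0 ⊢ --a--▸ v17
  v13 = (0 + 0) | (0 | 0) ⊢ ∅
  v14 = (b.(0 + 0) + (0 | 0)\{a}) | (0 + 0) ⊢ --b--▸ v16
  v15 = (b.(0 + 0) + (0 | 0)\{a}) | 0 ⊢ --b--▸ v17
  v16 = (0 + 0) | (0 + 0) ⊢ ∅
  v17 = (0 + 0) | 0 ⊢ ∅
Trace ⟨aa⟩ through P, begin at {u0}:
  [1] a ⇒ {u1}
  [2] a ⇒ {u5}
  — P admits the full trace.
Trace ⟨aa⟩ through Q, begin at {v0}:
  [1] a ⇒ {v1}
  [2] a ⇒ ∅  — Q cannot continue

aa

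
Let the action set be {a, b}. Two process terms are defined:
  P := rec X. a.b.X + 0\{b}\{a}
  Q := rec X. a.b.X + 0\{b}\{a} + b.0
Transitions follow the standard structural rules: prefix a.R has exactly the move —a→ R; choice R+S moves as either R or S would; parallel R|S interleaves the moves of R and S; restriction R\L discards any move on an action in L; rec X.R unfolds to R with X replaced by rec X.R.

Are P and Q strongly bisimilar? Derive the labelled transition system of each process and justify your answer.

P ≁ Q

P's transition system — 2 states:
  m0 = rec X. a.b.X + 0\{b}\{a} ⊢ -a-> m1
  m1 = b.(rec X. a.b.X + 0\{b}\{a}) ⊢ -b-> m0
Q's transition system — 3 states:
  n0 = rec X. a.b.X + 0\{b}\{a} + b.0 ⊢ -a-> n1, -b-> n2
  n1 = b.(rec X. a.b.X + 0\{b}\{a} + b.0) ⊢ -b-> n0
  n2 = 0 ⊢ stopped
Bisimilarity quotient blocks:
  B0 = {m0}
  B1 = {m1}
  B2 = {n0}
  B3 = {n1}
  B4 = {n2}
m0 ∈ B0, n0 ∈ B2 → different blocks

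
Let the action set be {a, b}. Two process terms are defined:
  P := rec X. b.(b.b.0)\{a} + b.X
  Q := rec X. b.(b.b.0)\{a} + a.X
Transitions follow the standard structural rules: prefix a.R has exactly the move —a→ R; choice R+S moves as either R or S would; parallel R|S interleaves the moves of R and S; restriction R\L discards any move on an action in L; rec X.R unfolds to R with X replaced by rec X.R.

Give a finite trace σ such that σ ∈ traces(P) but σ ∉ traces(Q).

Reachable graph of P (4 states):
  u0 = rec X. b.(b.b.0)\{a} + b.X :: ··b··> u0, ··b··> u1
  u1 = (b.b.0)\{a} :: ··b··> u2
  u2 = (b.0)\{a} :: ··b··> u3
  u3 = 0\{a} :: (no moves)
Reachable graph of Q (4 states):
  v0 = rec X. b.(b.b.0)\{a} + a.X :: ··a··> v0, ··b··> v1
  v1 = (b.b.0)\{a} :: ··b··> v2
  v2 = (b.0)\{a} :: ··b··> v3
  v3 = 0\{a} :: (no moves)
Run σ = ⟨bbbb⟩ on P: start {u0}
  [1] b ⇒ {u0, u1}
  [2] b ⇒ {u0, u1, u2}
  [3] b ⇒ {u0, u1, u2, u3}
  [4] b ⇒ {u0, u1, u2, u3}
  — P admits the full trace.
Run σ = ⟨bbbb⟩ on Q: start {v0}
  [1] b ⇒ {v1}
  [2] b ⇒ {v2}
  [3] b ⇒ {v3}
  [4] b ⇒ no successor for Q

bbbb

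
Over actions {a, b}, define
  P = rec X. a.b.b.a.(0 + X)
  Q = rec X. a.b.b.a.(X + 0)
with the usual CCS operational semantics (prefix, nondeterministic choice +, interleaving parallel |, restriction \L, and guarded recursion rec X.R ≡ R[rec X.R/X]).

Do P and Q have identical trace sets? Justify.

P's transition system — 5 states:
  m0 = rec X. a.b.b.a.(0 + X) ⊢ —a→ m1
  m1 = b.b.a.(0 + (rec X. a.b.b.a.(0 + X))) ⊢ —b→ m2
  m2 = b.a.(0 + (rec X. a.b.b.a.(0 + X))) ⊢ —b→ m3
  m3 = a.(0 + (rec X. a.b.b.a.(0 + X))) ⊢ —a→ m4
  m4 = 0 + (rec X. a.b.b.a.(0 + X)) ⊢ —a→ m1
Q's transition system — 5 states:
  n0 = rec X. a.b.b.a.(X + 0) ⊢ —a→ n1
  n1 = b.b.a.((rec X. a.b.b.a.(X + 0)) + 0) ⊢ —b→ n2
  n2 = b.a.((rec X. a.b.b.a.(X + 0)) + 0) ⊢ —b→ n3
  n3 = a.((rec X. a.b.b.a.(X + 0)) + 0) ⊢ —a→ n4
  n4 = (rec X. a.b.b.a.(X + 0)) + 0 ⊢ —a→ n1
Bisimilarity quotient blocks:
  B0 = {m0, m4, n0, n4}
  B1 = {m1, n1}
  B2 = {m2, n2}
  B3 = {m3, n3}
m0 ∈ B0, n0 ∈ B0 → same block
Bisimilar ⇒ trace-equivalent.

trace-equivalent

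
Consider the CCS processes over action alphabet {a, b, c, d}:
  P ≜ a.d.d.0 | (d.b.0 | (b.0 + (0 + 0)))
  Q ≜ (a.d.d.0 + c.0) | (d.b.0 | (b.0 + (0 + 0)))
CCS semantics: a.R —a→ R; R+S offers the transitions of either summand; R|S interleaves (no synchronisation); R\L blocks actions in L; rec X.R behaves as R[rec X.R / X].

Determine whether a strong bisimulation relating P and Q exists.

P ≁ Q

Reachable graph of P (24 states):
  m0 = a.d.d.0 | (d.b.0 | (b.0 + (0 + 0))) ⊢ —a→ m1, —b→ m2, —d→ m3
  m1 = d.d.0 | (d.b.0 | (b.0 + (0 + 0))) ⊢ —b→ m4, —d→ m5, —d→ m6
  m2 = a.d.d.0 | (d.b.0 | 0) ⊢ —a→ m4, —d→ m7
  m3 = a.d.d.0 | (b.0 | (b.0 + (0 + 0))) ⊢ —a→ m6, —b→ m7, —b→ m8
  m4 = d.d.0 | (d.b.0 | 0) ⊢ —d→ m10, —d→ m9
  m5 = d.0 | (d.b.0 | (b.0 + (0 + 0))) ⊢ —b→ m9, —d→ m11, —d→ m12
  m6 = d.d.0 | (b.0 | (b.0 + (0 + 0))) ⊢ —b→ m10, —b→ m13, —d→ m12
  m7 = a.d.d.0 | (b.0 | 0) ⊢ —a→ m10, —b→ m14
  m8 = a.d.d.0 | (0 | (b.0 + (0 + 0))) ⊢ —a→ m13, —b→ m14
  m9 = d.0 | (d.b.0 | 0) ⊢ —d→ m15, —d→ m16
  m10 = d.d.0 | (b.0 | 0) ⊢ —b→ m17, —d→ m16
  m11 = 0 | (d.b.0 | (b.0 + (0 + 0))) ⊢ —b→ m15, —d→ m18
  m12 = d.0 | (b.0 | (b.0 + (0 + 0))) ⊢ —b→ m16, —b→ m19, —d→ m18
  m13 = d.d.0 | (0 | (b.0 + (0 + 0))) ⊢ —b→ m17, —d→ m19
  m14 = a.d.d.0 | (0 | 0) ⊢ —a→ m17
  m15 = 0 | (d.b.0 | 0) ⊢ —d→ m20
  m16 = d.0 | (b.0 | 0) ⊢ —b→ m21, —d→ m20
  m17 = d.d.0 | (0 | 0) ⊢ —d→ m21
  m18 = 0 | (b.0 | (b.0 + (0 + 0))) ⊢ —b→ m20, —b→ m22
  m19 = d.0 | (0 | (b.0 + (0 + 0))) ⊢ —b→ m21, —d→ m22
  m20 = 0 | (b.0 | 0) ⊢ —b→ m23
  m21 = d.0 | (0 | 0) ⊢ —d→ m23
  m22 = 0 | (0 | (b.0 + (0 + 0))) ⊢ —b→ m23
  m23 = 0 | (0 | 0) ⊢ ·
Reachable graph of Q (24 states):
  n0 = (a.d.d.0 + c.0) | (d.b.0 | (b.0 + (0 + 0))) ⊢ —a→ n1, —b→ n2, —c→ n3, —d→ n4
  n1 = d.d.0 | (d.b.0 | (b.0 + (0 + 0))) ⊢ —b→ n5, —d→ n6, —d→ n7
  n2 = (a.d.d.0 + c.0) | (d.b.0 | 0) ⊢ —a→ n5, —c→ n8, —d→ n9
  n3 = 0 | (d.b.0 | (b.0 + (0 + 0))) ⊢ —b→ n8, —d→ n10
  n4 = (a.d.d.0 + c.0) | (b.0 | (b.0 + (0 + 0))) ⊢ —a→ n7, —b→ n11, —b→ n9, —c→ n10
  n5 = d.d.0 | (d.b.0 | 0) ⊢ —d→ n12, —d→ n13
  n6 = d.0 | (d.b.0 | (b.0 + (0 + 0))) ⊢ —b→ n12, —d→ n14, —d→ n3
  n7 = d.d.0 | (b.0 | (b.0 + (0 + 0))) ⊢ —b→ n13, —b→ n15, —d→ n14
  n8 = 0 | (d.b.0 | 0) ⊢ —d→ n16
  n9 = (a.d.d.0 + c.0) | (b.0 | 0) ⊢ —a→ n13, —b→ n17, —c→ n16
  n10 = 0 | (b.0 | (b.0 + (0 + 0))) ⊢ —b→ n16, —b→ n18
  n11 = (a.d.d.0 + c.0) | (0 | (b.0 + (0 + 0))) ⊢ —a→ n15, —b→ n17, —c→ n18
  n12 = d.0 | (d.b.0 | 0) ⊢ —d→ n19, —d→ n8
  n13 = d.d.0 | (b.0 | 0) ⊢ —b→ n20, —d→ n19
  n14 = d.0 | (b.0 | (b.0 + (0 + 0))) ⊢ —b→ n19, —b→ n21, —d→ n10
  n15 = d.d.0 | (0 | (b.0 + (0 + 0))) ⊢ —b→ n20, —d→ n21
  n16 = 0 | (b.0 | 0) ⊢ —b→ n22
  n17 = (a.d.d.0 + c.0) | (0 | 0) ⊢ —a→ n20, —c→ n22
  n18 = 0 | (0 | (b.0 + (0 + 0))) ⊢ —b→ n22
  n19 = d.0 | (b.0 | 0) ⊢ —b→ n23, —d→ n16
  n20 = d.d.0 | (0 | 0) ⊢ —d→ n23
  n21 = d.0 | (0 | (b.0 + (0 + 0))) ⊢ —b→ n23, —d→ n18
  n22 = 0 | (0 | 0) ⊢ ·
  n23 = d.0 | (0 | 0) ⊢ —d→ n22
Partition-refinement fixed point:
  B0 = {m0}
  B1 = {m3}
  B2 = {m6, n7}
  B3 = {m10, m13, n13, n15}
  B4 = {m17, n20}
  B5 = {m21, n23}
  B6 = {m23, n22}
  B7 = {m16, m19, n19, n21}
  B8 = {m20, m22, n16, n18}
  B9 = {m12, n14}
  B10 = {m18, n10}
  B11 = {m7, m8}
  B12 = {m14}
  B13 = {m2}
  B14 = {m4, n5}
  B15 = {m9, n12}
  B16 = {m15, n8}
  B17 = {m1, n1}
  B18 = {m5, n6}
  B19 = {m11, n3}
  B20 = {n0}
  B21 = {n4}
  B22 = {n11, n9}
  B23 = {n17}
  B24 = {n2}
m0 ∈ B0, n0 ∈ B20 → different blocks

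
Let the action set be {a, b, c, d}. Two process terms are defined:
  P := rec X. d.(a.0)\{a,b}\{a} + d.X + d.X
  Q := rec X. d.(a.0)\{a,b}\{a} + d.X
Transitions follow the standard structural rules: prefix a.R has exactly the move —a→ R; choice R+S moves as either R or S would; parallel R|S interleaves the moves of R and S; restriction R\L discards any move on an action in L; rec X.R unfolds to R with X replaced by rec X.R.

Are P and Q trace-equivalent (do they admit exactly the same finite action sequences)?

Reachable graph of P (2 states):
  s0 = rec X. d.(a.0)\{a,b}\{a} + d.X + d.X ⊢ ··d··> s0, ··d··> s1
  s1 = (a.0)\{a,b}\{a} ⊢ deadlocked
Reachable graph of Q (2 states):
  t0 = rec X. d.(a.0)\{a,b}\{a} + d.X ⊢ ··d··> t0, ··d··> t1
  t1 = (a.0)\{a,b}\{a} ⊢ deadlocked
Coarsest stable partition (strong bisimilarity classes):
  B0 = {s0, t0}
  B1 = {s1, t1}
s0 ∈ B0, t0 ∈ B0 → same block
Bisimilar ⇒ trace-equivalent.

YES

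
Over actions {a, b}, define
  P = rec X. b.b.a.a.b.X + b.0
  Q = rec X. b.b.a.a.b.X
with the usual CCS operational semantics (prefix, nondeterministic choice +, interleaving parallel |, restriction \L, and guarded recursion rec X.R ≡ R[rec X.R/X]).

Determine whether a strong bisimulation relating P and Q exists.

P's transition system — 6 states:
  m0 = rec X. b.b.a.a.b.X + b.0 → -b-> m1, -b-> m2
  m1 = 0 → stopped
  m2 = b.a.a.b.(rec X. b.b.a.a.b.X + b.0) → -b-> m3
  m3 = a.a.b.(rec X. b.b.a.a.b.X + b.0) → -a-> m4
  m4 = a.b.(rec X. b.b.a.a.b.X + b.0) → -a-> m5
  m5 = b.(rec X. b.b.a.a.b.X + b.0) → -b-> m0
Q's transition system — 5 states:
  n0 = rec X. b.b.a.a.b.X → -b-> n1
  n1 = b.a.a.b.(rec X. b.b.a.a.b.X) → -b-> n2
  n2 = a.a.b.(rec X. b.b.a.a.b.X) → -a-> n3
  n3 = a.b.(rec X. b.b.a.a.b.X) → -a-> n4
  n4 = b.(rec X. b.b.a.a.b.X) → -b-> n0
Coarsest stable partition (strong bisimilarity classes):
  B0 = {m0}
  B1 = {m2}
  B2 = {m3}
  B3 = {m4}
  B4 = {m5}
  B5 = {m1}
  B6 = {n0}
  B7 = {n1}
  B8 = {n2}
  B9 = {n3}
  B10 = {n4}
m0 ∈ B0, n0 ∈ B6 → different blocks

not bisimilar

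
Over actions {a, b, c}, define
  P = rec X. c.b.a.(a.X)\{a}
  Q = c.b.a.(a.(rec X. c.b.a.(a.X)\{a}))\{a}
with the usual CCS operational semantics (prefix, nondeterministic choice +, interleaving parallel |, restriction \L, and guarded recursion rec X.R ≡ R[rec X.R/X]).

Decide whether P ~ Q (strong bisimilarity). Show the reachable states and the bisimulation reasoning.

P ~ Q

P's transition system — 4 states:
  u0 = rec X. c.b.a.(a.X)\{a} → —c→ u1
  u1 = b.a.(a.(rec X. c.b.a.(a.X)\{a}))\{a} → —b→ u2
  u2 = a.(a.(rec X. c.b.a.(a.X)\{a}))\{a} → —a→ u3
  u3 = (a.(rec X. c.b.a.(a.X)\{a}))\{a} → ∅
Q's transition system — 4 states:
  v0 = c.b.a.(a.(rec X. c.b.a.(a.X)\{a}))\{a} → —c→ v1
  v1 = b.a.(a.(rec X. c.b.a.(a.X)\{a}))\{a} → —b→ v2
  v2 = a.(a.(rec X. c.b.a.(a.X)\{a}))\{a} → —a→ v3
  v3 = (a.(rec X. c.b.a.(a.X)\{a}))\{a} → ∅
Bisimilarity quotient blocks:
  B0 = {u0, v0}
  B1 = {u1, v1}
  B2 = {u2, v2}
  B3 = {u3, v3}
u0 ∈ B0, v0 ∈ B0 → same block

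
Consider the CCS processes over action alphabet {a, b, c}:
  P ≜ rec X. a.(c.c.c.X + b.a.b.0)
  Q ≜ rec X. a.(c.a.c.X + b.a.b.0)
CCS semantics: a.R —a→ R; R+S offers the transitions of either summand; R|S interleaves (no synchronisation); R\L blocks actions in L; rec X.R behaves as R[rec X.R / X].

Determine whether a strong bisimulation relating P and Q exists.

Reachable graph of P (7 states):
  m0 = rec X. a.(c.c.c.X + b.a.b.0) :: -a-> m1
  m1 = c.c.c.(rec X. a.(c.c.c.X + b.a.b.0)) + b.a.b.0 :: -b-> m2, -c-> m3
  m2 = a.b.0 :: -a-> m4
  m3 = c.c.(rec X. a.(c.c.c.X + b.a.b.0)) :: -c-> m5
  m4 = b.0 :: -b-> m6
  m5 = c.(rec X. a.(c.c.c.X + b.a.b.0)) :: -c-> m0
  m6 = 0 :: stopped
Reachable graph of Q (7 states):
  n0 = rec X. a.(c.a.c.X + b.a.b.0) :: -a-> n1
  n1 = c.a.c.(rec X. a.(c.a.c.X + b.a.b.0)) + b.a.b.0 :: -b-> n2, -c-> n3
  n2 = a.b.0 :: -a-> n4
  n3 = a.c.(rec X. a.(c.a.c.X + b.a.b.0)) :: -a-> n5
  n4 = b.0 :: -b-> n6
  n5 = c.(rec X. a.(c.a.c.X + b.a.b.0)) :: -c-> n0
  n6 = 0 :: stopped
Partition-refinement fixed point:
  B0 = {m0}
  B1 = {m1}
  B2 = {m3}
  B3 = {m5}
  B4 = {m2, n2}
  B5 = {m4, n4}
  B6 = {m6, n6}
  B7 = {n0}
  B8 = {n1}
  B9 = {n3}
  B10 = {n5}
m0 ∈ B0, n0 ∈ B7 → different blocks

P ≁ Q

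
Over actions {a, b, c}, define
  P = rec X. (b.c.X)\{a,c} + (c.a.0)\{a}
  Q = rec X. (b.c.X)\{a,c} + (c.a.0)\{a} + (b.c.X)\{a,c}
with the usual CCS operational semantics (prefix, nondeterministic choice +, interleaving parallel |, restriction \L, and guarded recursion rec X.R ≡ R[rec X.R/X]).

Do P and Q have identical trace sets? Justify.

traces(P) = traces(Q)

P's transition system — 3 states:
  m0 = rec X. (b.c.X)\{a,c} + (c.a.0)\{a} | -b-> m1, -c-> m2
  m1 = (c.(rec X. (b.c.X)\{a,c} + (c.a.0)\{a}))\{a,c} | stopped
  m2 = (a.0)\{a} | stopped
Q's transition system — 3 states:
  n0 = rec X. (b.c.X)\{a,c} + (c.a.0)\{a} + (b.c.X)\{a,c} | -b-> n1, -c-> n2
  n1 = (c.(rec X. (b.c.X)\{a,c} + (c.a.0)\{a} + (b.c.X)\{a,c}))\{a,c} | stopped
  n2 = (a.0)\{a} | stopped
Bisimilarity quotient blocks:
  B0 = {m0, n0}
  B1 = {m1, m2, n1, n2}
m0 ∈ B0, n0 ∈ B0 → same block
Bisimilar ⇒ trace-equivalent.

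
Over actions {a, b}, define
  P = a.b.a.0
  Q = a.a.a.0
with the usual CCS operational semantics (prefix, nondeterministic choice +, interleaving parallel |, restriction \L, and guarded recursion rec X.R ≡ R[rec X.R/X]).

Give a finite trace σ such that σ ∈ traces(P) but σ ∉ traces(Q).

LTS(P): 4 reachable states
  p0 = a.b.a.0 → =a=> p1
  p1 = b.a.0 → =b=> p2
  p2 = a.0 → =a=> p3
  p3 = 0 → ·
LTS(Q): 4 reachable states
  q0 = a.a.a.0 → =a=> q1
  q1 = a.a.0 → =a=> q2
  q2 = a.0 → =a=> q3
  q3 = 0 → ·
Trace ⟨ab⟩ through P, begin at {p0}:
  after a @ step 1: {p1}
  after b @ step 2: {p2}
  ✓ P
Trace ⟨ab⟩ through Q, begin at {q0}:
  after a @ step 1: {q1}
  after b @ step 2: ∅ (Q stuck)

ab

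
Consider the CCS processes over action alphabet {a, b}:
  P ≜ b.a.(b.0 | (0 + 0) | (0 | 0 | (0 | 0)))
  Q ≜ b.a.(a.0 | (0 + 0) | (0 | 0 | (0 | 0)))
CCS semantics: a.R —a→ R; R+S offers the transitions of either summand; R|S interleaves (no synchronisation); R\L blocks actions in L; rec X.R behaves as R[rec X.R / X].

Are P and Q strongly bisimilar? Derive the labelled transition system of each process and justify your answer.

NO

Reachable graph of P (4 states):
  s0 = b.a.(b.0 | (0 + 0) | (0 | 0 | (0 | 0))) | --b--▸ s1
  s1 = a.(b.0 | (0 + 0) | (0 | 0 | (0 | 0))) | --a--▸ s2
  s2 = b.0 | (0 + 0) | (0 | 0 | (0 | 0)) | --b--▸ s3
  s3 = 0 | (0 + 0) | (0 | 0 | (0 | 0)) | stopped
Reachable graph of Q (4 states):
  t0 = b.a.(a.0 | (0 + 0) | (0 | 0 | (0 | 0))) | --b--▸ t1
  t1 = a.(a.0 | (0 + 0) | (0 | 0 | (0 | 0))) | --a--▸ t2
  t2 = a.0 | (0 + 0) | (0 | 0 | (0 | 0)) | --a--▸ t3
  t3 = 0 | (0 + 0) | (0 | 0 | (0 | 0)) | stopped
Coarsest stable partition (strong bisimilarity classes):
  B0 = {s0}
  B1 = {s1}
  B2 = {s2}
  B3 = {s3, t3}
  B4 = {t0}
  B5 = {t1}
  B6 = {t2}
s0 ∈ B0, t0 ∈ B4 → different blocks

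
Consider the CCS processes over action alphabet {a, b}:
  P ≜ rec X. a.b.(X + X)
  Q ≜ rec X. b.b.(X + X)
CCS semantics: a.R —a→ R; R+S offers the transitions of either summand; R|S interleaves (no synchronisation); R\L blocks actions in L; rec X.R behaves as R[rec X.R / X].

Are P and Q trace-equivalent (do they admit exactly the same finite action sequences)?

Reachable graph of P (3 states):
  u0 = rec X. a.b.(X + X) | —a→ u1
  u1 = b.((rec X. a.b.(X + X)) + (rec X. a.b.(X + X))) | —b→ u2
  u2 = (rec X. a.b.(X + X)) + (rec X. a.b.(X + X)) | —a→ u1
Reachable graph of Q (3 states):
  v0 = rec X. b.b.(X + X) | —b→ v1
  v1 = b.((rec X. b.b.(X + X)) + (rec X. b.b.(X + X))) | —b→ v2
  v2 = (rec X. b.b.(X + X)) + (rec X. b.b.(X + X)) | —b→ v1
Run σ = ⟨a⟩ on P: start {u0}
  step 1 (a): {u1}
  ✓ P
Run σ = ⟨a⟩ on Q: start {v0}
  step 1 (a): ∅  — Q cannot continue

traces(P) ≠ traces(Q) — witness ⟨a⟩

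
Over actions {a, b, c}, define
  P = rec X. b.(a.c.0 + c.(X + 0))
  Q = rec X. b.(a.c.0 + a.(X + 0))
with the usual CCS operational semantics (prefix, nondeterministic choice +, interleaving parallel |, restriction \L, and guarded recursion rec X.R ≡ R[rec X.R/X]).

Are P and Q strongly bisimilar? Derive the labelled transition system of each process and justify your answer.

P ≁ Q

Reachable graph of P (5 states):
  p0 = rec X. b.(a.c.0 + c.(X + 0)) ⊢ --b--▸ p1
  p1 = a.c.0 + c.((rec X. b.(a.c.0 + c.(X + 0))) + 0) ⊢ --a--▸ p2, --c--▸ p3
  p2 = c.0 ⊢ --c--▸ p4
  p3 = (rec X. b.(a.c.0 + c.(X + 0))) + 0 ⊢ --b--▸ p1
  p4 = 0 ⊢ (no moves)
Reachable graph of Q (5 states):
  q0 = rec X. b.(a.c.0 + a.(X + 0)) ⊢ --b--▸ q1
  q1 = a.c.0 + a.((rec X. b.(a.c.0 + a.(X + 0))) + 0) ⊢ --a--▸ q2, --a--▸ q3
  q2 = (rec X. b.(a.c.0 + a.(X + 0))) + 0 ⊢ --b--▸ q1
  q3 = c.0 ⊢ --c--▸ q4
  q4 = 0 ⊢ (no moves)
Bisimilarity quotient blocks:
  B0 = {p0, p3}
  B1 = {p1}
  B2 = {p2, q3}
  B3 = {p4, q4}
  B4 = {q0, q2}
  B5 = {q1}
p0 ∈ B0, q0 ∈ B4 → different blocks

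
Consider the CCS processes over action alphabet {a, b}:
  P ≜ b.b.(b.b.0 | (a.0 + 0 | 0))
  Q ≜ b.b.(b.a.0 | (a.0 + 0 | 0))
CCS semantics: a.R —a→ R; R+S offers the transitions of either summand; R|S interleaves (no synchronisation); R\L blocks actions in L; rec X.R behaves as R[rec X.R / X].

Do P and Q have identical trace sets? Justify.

LTS(P): 8 reachable states
  p0 = b.b.(b.b.0 | (a.0 + 0 | 0)) → --b--▸ p1
  p1 = b.(b.b.0 | (a.0 + 0 | 0)) → --b--▸ p2
  p2 = b.b.0 | (a.0 + 0 | 0) → --a--▸ p3, --b--▸ p4
  p3 = b.b.0 | 0 → --b--▸ p5
  p4 = b.0 | (a.0 + 0 | 0) → --a--▸ p5, --b--▸ p6
  p5 = b.0 | 0 → --b--▸ p7
  p6 = 0 | (a.0 + 0 | 0) → --a--▸ p7
  p7 = 0 | 0 → ·
LTS(Q): 8 reachable states
  q0 = b.b.(b.a.0 | (a.0 + 0 | 0)) → --b--▸ q1
  q1 = b.(b.a.0 | (a.0 + 0 | 0)) → --b--▸ q2
  q2 = b.a.0 | (a.0 + 0 | 0) → --a--▸ q3, --b--▸ q4
  q3 = b.a.0 | 0 → --b--▸ q5
  q4 = a.0 | (a.0 + 0 | 0) → --a--▸ q5, --a--▸ q6
  q5 = a.0 | 0 → --a--▸ q7
  q6 = 0 | (a.0 + 0 | 0) → --a--▸ q7
  q7 = 0 | 0 → ·
Executing bbbb from P (initial set {p0}):
  after b @ step 1: {p1}
  after b @ step 2: {p2}
  after b @ step 3: {p4}
  after b @ step 4: {p6}
  ✓ P
Executing bbbb from Q (initial set {q0}):
  after b @ step 1: {q1}
  after b @ step 2: {q2}
  after b @ step 3: {q4}
  after b @ step 4: no successor for Q

NO — witness ⟨bbbb⟩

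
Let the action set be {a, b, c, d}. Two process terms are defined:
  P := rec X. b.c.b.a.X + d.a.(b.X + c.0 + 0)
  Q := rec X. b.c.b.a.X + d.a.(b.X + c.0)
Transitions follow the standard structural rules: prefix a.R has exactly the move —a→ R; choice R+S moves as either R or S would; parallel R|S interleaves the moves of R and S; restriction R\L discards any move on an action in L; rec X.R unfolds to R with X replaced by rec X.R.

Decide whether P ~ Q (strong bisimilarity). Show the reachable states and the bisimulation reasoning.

P ~ Q

LTS(P): 7 reachable states
  s0 = rec X. b.c.b.a.X + d.a.(b.X + c.0 + 0) :: =b=> s1, =d=> s2
  s1 = c.b.a.(rec X. b.c.b.a.X + d.a.(b.X + c.0 + 0)) :: =c=> s3
  s2 = a.(b.(rec X. b.c.b.a.X + d.a.(b.X + c.0 + 0)) + c.0 + 0) :: =a=> s4
  s3 = b.a.(rec X. b.c.b.a.X + d.a.(b.X + c.0 + 0)) :: =b=> s5
  s4 = b.(rec X. b.c.b.a.X + d.a.(b.X + c.0 + 0)) + c.0 + 0 :: =b=> s0, =c=> s6
  s5 = a.(rec X. b.c.b.a.X + d.a.(b.X + c.0 + 0)) :: =a=> s0
  s6 = 0 :: ∅
LTS(Q): 7 reachable states
  t0 = rec X. b.c.b.a.X + d.a.(b.X + c.0) :: =b=> t1, =d=> t2
  t1 = c.b.a.(rec X. b.c.b.a.X + d.a.(b.X + c.0)) :: =c=> t3
  t2 = a.(b.(rec X. b.c.b.a.X + d.a.(b.X + c.0)) + c.0) :: =a=> t4
  t3 = b.a.(rec X. b.c.b.a.X + d.a.(b.X + c.0)) :: =b=> t5
  t4 = b.(rec X. b.c.b.a.X + d.a.(b.X + c.0)) + c.0 :: =b=> t0, =c=> t6
  t5 = a.(rec X. b.c.b.a.X + d.a.(b.X + c.0)) :: =a=> t0
  t6 = 0 :: ∅
Bisimilarity quotient blocks:
  B0 = {s0, t0}
  B1 = {s1, t1}
  B2 = {s3, t3}
  B3 = {s5, t5}
  B4 = {s2, t2}
  B5 = {s4, t4}
  B6 = {s6, t6}
s0 ∈ B0, t0 ∈ B0 → same block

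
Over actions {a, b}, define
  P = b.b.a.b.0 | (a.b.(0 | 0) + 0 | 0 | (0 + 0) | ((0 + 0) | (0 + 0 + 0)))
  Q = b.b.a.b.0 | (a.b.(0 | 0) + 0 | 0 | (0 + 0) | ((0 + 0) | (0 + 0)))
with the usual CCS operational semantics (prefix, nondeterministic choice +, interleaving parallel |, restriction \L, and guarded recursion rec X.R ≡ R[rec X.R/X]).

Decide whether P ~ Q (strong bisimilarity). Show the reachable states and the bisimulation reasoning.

Reachable graph of P (15 states):
  u0 = b.b.a.b.0 | (a.b.(0 | 0) + 0 | 0 | (0 + 0) | ((0 + 0) | (0 + 0 + 0))) :: -a-> u1, -b-> u2
  u1 = b.b.a.b.0 | b.(0 | 0) :: -b-> u3, -b-> u4
  u2 = b.a.b.0 | (a.b.(0 | 0) + 0 | 0 | (0 + 0) | ((0 + 0) | (0 + 0 + 0))) :: -a-> u3, -b-> u5
  u3 = b.a.b.0 | b.(0 | 0) :: -b-> u6, -b-> u7
  u4 = b.b.a.b.0 | (0 | 0) :: -b-> u7
  u5 = a.b.0 | (a.b.(0 | 0) + 0 | 0 | (0 + 0) | ((0 + 0) | (0 + 0 + 0))) :: -a-> u6, -a-> u8
  u6 = a.b.0 | b.(0 | 0) :: -a-> u9, -b-> u10
  u7 = b.a.b.0 | (0 | 0) :: -b-> u10
  u8 = b.0 | (a.b.(0 | 0) + 0 | 0 | (0 + 0) | ((0 + 0) | (0 + 0 + 0))) :: -a-> u9, -b-> u11
  u9 = b.0 | b.(0 | 0) :: -b-> u12, -b-> u13
  u10 = a.b.0 | (0 | 0) :: -a-> u13
  u11 = 0 | (a.b.(0 | 0) + 0 | 0 | (0 + 0) | ((0 + 0) | (0 + 0 + 0))) :: -a-> u12
  u12 = 0 | b.(0 | 0) :: -b-> u14
  u13 = b.0 | (0 | 0) :: -b-> u14
  u14 = 0 | (0 | 0) :: (no moves)
Reachable graph of Q (15 states):
  v0 = b.b.a.b.0 | (a.b.(0 | 0) + 0 | 0 | (0 + 0) | ((0 + 0) | (0 + 0))) :: -a-> v1, -b-> v2
  v1 = b.b.a.b.0 | b.(0 | 0) :: -b-> v3, -b-> v4
  v2 = b.a.b.0 | (a.b.(0 | 0) + 0 | 0 | (0 + 0) | ((0 + 0) | (0 + 0))) :: -a-> v3, -b-> v5
  v3 = b.a.b.0 | b.(0 | 0) :: -b-> v6, -b-> v7
  v4 = b.b.a.b.0 | (0 | 0) :: -b-> v7
  v5 = a.b.0 | (a.b.(0 | 0) + 0 | 0 | (0 + 0) | ((0 + 0) | (0 + 0))) :: -a-> v6, -a-> v8
  v6 = a.b.0 | b.(0 | 0) :: -a-> v9, -b-> v10
  v7 = b.a.b.0 | (0 | 0) :: -b-> v10
  v8 = b.0 | (a.b.(0 | 0) + 0 | 0 | (0 + 0) | ((0 + 0) | (0 + 0))) :: -a-> v9, -b-> v11
  v9 = b.0 | b.(0 | 0) :: -b-> v12, -b-> v13
  v10 = a.b.0 | (0 | 0) :: -a-> v13
  v11 = 0 | (a.b.(0 | 0) + 0 | 0 | (0 + 0) | ((0 + 0) | (0 + 0))) :: -a-> v12
  v12 = 0 | b.(0 | 0) :: -b-> v14
  v13 = b.0 | (0 | 0) :: -b-> v14
  v14 = 0 | (0 | 0) :: (no moves)
Bisimilarity quotient blocks:
  B0 = {u0, v0}
  B1 = {u1, v1}
  B2 = {u3, v3}
  B3 = {u6, u8, v6, v8}
  B4 = {u9, v9}
  B5 = {u12, u13, v12, v13}
  B6 = {u14, v14}
  B7 = {u10, u11, v10, v11}
  B8 = {u7, v7}
  B9 = {u4, v4}
  B10 = {u2, v2}
  B11 = {u5, v5}
u0 ∈ B0, v0 ∈ B0 → same block

bisimilar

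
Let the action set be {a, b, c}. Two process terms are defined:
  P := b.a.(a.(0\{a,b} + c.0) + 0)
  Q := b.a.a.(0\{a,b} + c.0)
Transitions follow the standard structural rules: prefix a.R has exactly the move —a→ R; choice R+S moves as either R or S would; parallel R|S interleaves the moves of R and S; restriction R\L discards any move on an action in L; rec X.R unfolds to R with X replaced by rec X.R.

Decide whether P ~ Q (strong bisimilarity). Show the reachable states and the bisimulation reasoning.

YES

Reachable graph of P (5 states):
  m0 = b.a.(a.(0\{a,b} + c.0) + 0) ⊢ ··b··> m1
  m1 = a.(a.(0\{a,b} + c.0) + 0) ⊢ ··a··> m2
  m2 = a.(0\{a,b} + c.0) + 0 ⊢ ··a··> m3
  m3 = 0\{a,b} + c.0 ⊢ ··c··> m4
  m4 = 0 ⊢ ·
Reachable graph of Q (5 states):
  n0 = b.a.a.(0\{a,b} + c.0) ⊢ ··b··> n1
  n1 = a.a.(0\{a,b} + c.0) ⊢ ··a··> n2
  n2 = a.(0\{a,b} + c.0) ⊢ ··a··> n3
  n3 = 0\{a,b} + c.0 ⊢ ··c··> n4
  n4 = 0 ⊢ ·
Coarsest stable partition (strong bisimilarity classes):
  B0 = {m0, n0}
  B1 = {m1, n1}
  B2 = {m2, n2}
  B3 = {m3, n3}
  B4 = {m4, n4}
m0 ∈ B0, n0 ∈ B0 → same block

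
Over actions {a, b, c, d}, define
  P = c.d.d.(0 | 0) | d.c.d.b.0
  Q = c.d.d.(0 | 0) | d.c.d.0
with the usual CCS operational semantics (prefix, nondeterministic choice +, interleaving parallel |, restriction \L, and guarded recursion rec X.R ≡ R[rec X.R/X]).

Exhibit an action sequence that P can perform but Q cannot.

dcdb

Reachable graph of P (20 states):
  m0 = c.d.d.(0 | 0) | d.c.d.b.0 → -c-> m1, -d-> m2
  m1 = d.d.(0 | 0) | d.c.d.b.0 → -d-> m3, -d-> m4
  m2 = c.d.d.(0 | 0) | c.d.b.0 → -c-> m4, -c-> m5
  m3 = d.(0 | 0) | d.c.d.b.0 → -d-> m6, -d-> m7
  m4 = d.d.(0 | 0) | c.d.b.0 → -c-> m8, -d-> m7
  m5 = c.d.d.(0 | 0) | d.b.0 → -c-> m8, -d-> m9
  m6 = 0 | 0 | d.c.d.b.0 → -d-> m10
  m7 = d.(0 | 0) | c.d.b.0 → -c-> m11, -d-> m10
  m8 = d.d.(0 | 0) | d.b.0 → -d-> m11, -d-> m12
  m9 = c.d.d.(0 | 0) | b.0 → -b-> m13, -c-> m12
  m10 = 0 | 0 | c.d.b.0 → -c-> m14
  m11 = d.(0 | 0) | d.b.0 → -d-> m14, -d-> m15
  m12 = d.d.(0 | 0) | b.0 → -b-> m16, -d-> m15
  m13 = c.d.d.(0 | 0) | 0 → -c-> m16
  m14 = 0 | 0 | d.b.0 → -d-> m17
  m15 = d.(0 | 0) | b.0 → -b-> m18, -d-> m17
  m16 = d.d.(0 | 0) | 0 → -d-> m18
  m17 = 0 | 0 | b.0 → -b-> m19
  m18 = d.(0 | 0) | 0 → -d-> m19
  m19 = 0 | 0 | 0 → stopped
Reachable graph of Q (16 states):
  n0 = c.d.d.(0 | 0) | d.c.d.0 → -c-> n1, -d-> n2
  n1 = d.d.(0 | 0) | d.c.d.0 → -d-> n3, -d-> n4
  n2 = c.d.d.(0 | 0) | c.d.0 → -c-> n4, -c-> n5
  n3 = d.(0 | 0) | d.c.d.0 → -d-> n6, -d-> n7
  n4 = d.d.(0 | 0) | c.d.0 → -c-> n8, -d-> n7
  n5 = c.d.d.(0 | 0) | d.0 → -c-> n8, -d-> n9
  n6 = 0 | 0 | d.c.d.0 → -d-> n10
  n7 = d.(0 | 0) | c.d.0 → -c-> n11, -d-> n10
  n8 = d.d.(0 | 0) | d.0 → -d-> n11, -d-> n12
  n9 = c.d.d.(0 | 0) | 0 → -c-> n12
  n10 = 0 | 0 | c.d.0 → -c-> n13
  n11 = d.(0 | 0) | d.0 → -d-> n13, -d-> n14
  n12 = d.d.(0 | 0) | 0 → -d-> n14
  n13 = 0 | 0 | d.0 → -d-> n15
  n14 = d.(0 | 0) | 0 → -d-> n15
  n15 = 0 | 0 | 0 → stopped
Executing dcdb from P (initial set {m0}):
  [1] d ⇒ {m2}
  [2] c ⇒ {m4, m5}
  [3] d ⇒ {m7, m9}
  [4] b ⇒ {m13}
  P completes σ.
Executing dcdb from Q (initial set {n0}):
  [1] d ⇒ {n2}
  [2] c ⇒ {n4, n5}
  [3] d ⇒ {n7, n9}
  [4] b ⇒ no successor for Q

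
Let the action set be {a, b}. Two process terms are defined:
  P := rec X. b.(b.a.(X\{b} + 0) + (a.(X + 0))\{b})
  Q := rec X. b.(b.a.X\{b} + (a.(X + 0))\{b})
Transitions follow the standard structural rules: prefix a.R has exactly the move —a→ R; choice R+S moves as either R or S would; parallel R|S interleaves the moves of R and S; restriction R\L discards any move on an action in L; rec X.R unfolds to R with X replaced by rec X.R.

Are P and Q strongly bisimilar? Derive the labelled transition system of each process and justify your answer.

Reachable graph of P (5 states):
  m0 = rec X. b.(b.a.(X\{b} + 0) + (a.(X + 0))\{b}) has moves —b→ m1
  m1 = b.a.((rec X. b.(b.a.(X\{b} + 0) + (a.(X + 0))\{b}))\{b} + 0) + (a.((rec X. b.(b.a.(X\{b} + 0) + (a.(X + 0))\{b})) + 0))\{b} has moves —a→ m2, —b→ m3
  m2 = ((rec X. b.(b.a.(X\{b} + 0) + (a.(X + 0))\{b})) + 0)\{b} has moves (no moves)
  m3 = a.((rec X. b.(b.a.(X\{b} + 0) + (a.(X + 0))\{b}))\{b} + 0) has moves —a→ m4
  m4 = (rec X. b.(b.a.(X\{b} + 0) + (a.(X + 0))\{b}))\{b} + 0 has moves (no moves)
Reachable graph of Q (5 states):
  n0 = rec X. b.(b.a.X\{b} + (a.(X + 0))\{b}) has moves —b→ n1
  n1 = b.a.(rec X. b.(b.a.X\{b} + (a.(X + 0))\{b}))\{b} + (a.((rec X. b.(b.a.X\{b} + (a.(X + 0))\{b})) + 0))\{b} has moves —a→ n2, —b→ n3
  n2 = ((rec X. b.(b.a.X\{b} + (a.(X + 0))\{b})) + 0)\{b} has moves (no moves)
  n3 = a.(rec X. b.(b.a.X\{b} + (a.(X + 0))\{b}))\{b} has moves —a→ n4
  n4 = (rec X. b.(b.a.X\{b} + (a.(X + 0))\{b}))\{b} has moves (no moves)
Partition-refinement fixed point:
  B0 = {m0, n0}
  B1 = {m1, n1}
  B2 = {m2, m4, n2, n4}
  B3 = {m3, n3}
m0 ∈ B0, n0 ∈ B0 → same block

P ~ Q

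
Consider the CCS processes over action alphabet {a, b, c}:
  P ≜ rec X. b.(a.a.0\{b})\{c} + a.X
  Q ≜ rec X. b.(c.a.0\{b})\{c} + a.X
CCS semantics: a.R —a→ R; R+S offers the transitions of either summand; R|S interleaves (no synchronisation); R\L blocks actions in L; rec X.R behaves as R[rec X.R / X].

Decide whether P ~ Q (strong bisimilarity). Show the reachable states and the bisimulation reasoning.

NO

LTS(P): 4 reachable states
  m0 = rec X. b.(a.a.0\{b})\{c} + a.X → —a→ m0, —b→ m1
  m1 = (a.a.0\{b})\{c} → —a→ m2
  m2 = (a.0\{b})\{c} → —a→ m3
  m3 = 0\{b}\{c} → ∅
LTS(Q): 2 reachable states
  n0 = rec X. b.(c.a.0\{b})\{c} + a.X → —a→ n0, —b→ n1
  n1 = (c.a.0\{b})\{c} → ∅
Coarsest stable partition (strong bisimilarity classes):
  B0 = {m0}
  B1 = {m1}
  B2 = {m2}
  B3 = {m3, n1}
  B4 = {n0}
m0 ∈ B0, n0 ∈ B4 → different blocks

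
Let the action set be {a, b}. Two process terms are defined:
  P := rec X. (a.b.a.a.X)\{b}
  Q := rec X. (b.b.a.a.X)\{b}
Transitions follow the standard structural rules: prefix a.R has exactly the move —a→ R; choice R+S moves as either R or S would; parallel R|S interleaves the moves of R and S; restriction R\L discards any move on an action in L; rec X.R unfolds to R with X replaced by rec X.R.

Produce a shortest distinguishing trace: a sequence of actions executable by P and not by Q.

a

P's transition system — 2 states:
  p0 = rec X. (a.b.a.a.X)\{b} → --a--▸ p1
  p1 = (b.a.a.(rec X. (a.b.a.a.X)\{b}))\{b} → ∅
Q's transition system — 1 states:
  q0 = rec X. (b.b.a.a.X)\{b} → ∅
Run σ = ⟨a⟩ on P: start {p0}
  after a @ step 1: {p1}
  — P admits the full trace.
Run σ = ⟨a⟩ on Q: start {q0}
  after a @ step 1: ∅  — Q cannot continue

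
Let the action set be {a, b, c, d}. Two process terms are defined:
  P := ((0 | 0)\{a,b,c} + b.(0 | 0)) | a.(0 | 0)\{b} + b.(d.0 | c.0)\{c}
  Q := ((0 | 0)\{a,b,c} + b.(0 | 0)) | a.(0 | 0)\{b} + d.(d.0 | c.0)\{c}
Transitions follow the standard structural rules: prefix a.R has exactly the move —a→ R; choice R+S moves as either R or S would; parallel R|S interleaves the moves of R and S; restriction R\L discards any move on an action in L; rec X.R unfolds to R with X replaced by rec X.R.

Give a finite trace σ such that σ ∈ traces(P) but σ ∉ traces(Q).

bd

Reachable graph of P (6 states):
  s0 = ((0 | 0)\{a,b,c} + b.(0 | 0)) | a.(0 | 0)\{b} + b.(d.0 | c.0)\{c} has moves -a-> s1, -b-> s2, -b-> s3
  s1 = ((0 | 0)\{a,b,c} + b.(0 | 0)) | (0 | 0)\{b} has moves -b-> s4
  s2 = (d.0 | c.0)\{c} has moves -d-> s5
  s3 = 0 | 0 | a.(0 | 0)\{b} has moves -a-> s4
  s4 = 0 | 0 | (0 | 0)\{b} has moves deadlocked
  s5 = (0 | c.0)\{c} has moves deadlocked
Reachable graph of Q (6 states):
  t0 = ((0 | 0)\{a,b,c} + b.(0 | 0)) | a.(0 | 0)\{b} + d.(d.0 | c.0)\{c} has moves -a-> t1, -b-> t2, -d-> t3
  t1 = ((0 | 0)\{a,b,c} + b.(0 | 0)) | (0 | 0)\{b} has moves -b-> t4
  t2 = 0 | 0 | a.(0 | 0)\{b} has moves -a-> t4
  t3 = (d.0 | c.0)\{c} has moves -d-> t5
  t4 = 0 | 0 | (0 | 0)\{b} has moves deadlocked
  t5 = (0 | c.0)\{c} has moves deadlocked
Executing bd from P (initial set {s0}):
  [1] b ⇒ {s2, s3}
  [2] d ⇒ {s5}
  ✓ P
Executing bd from Q (initial set {t0}):
  [1] b ⇒ {t2}
  [2] d ⇒ ∅ (Q stuck)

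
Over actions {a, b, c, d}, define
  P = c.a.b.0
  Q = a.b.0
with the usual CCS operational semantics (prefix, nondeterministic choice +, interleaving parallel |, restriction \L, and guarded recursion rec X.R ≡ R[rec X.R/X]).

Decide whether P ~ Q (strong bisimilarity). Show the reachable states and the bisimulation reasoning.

NO

P's transition system — 4 states:
  m0 = c.a.b.0 :: --c--▸ m1
  m1 = a.b.0 :: --a--▸ m2
  m2 = b.0 :: --b--▸ m3
  m3 = 0 :: deadlocked
Q's transition system — 3 states:
  n0 = a.b.0 :: --a--▸ n1
  n1 = b.0 :: --b--▸ n2
  n2 = 0 :: deadlocked
Coarsest stable partition (strong bisimilarity classes):
  B0 = {m0}
  B1 = {m1, n0}
  B2 = {m2, n1}
  B3 = {m3, n2}
m0 ∈ B0, n0 ∈ B1 → different blocks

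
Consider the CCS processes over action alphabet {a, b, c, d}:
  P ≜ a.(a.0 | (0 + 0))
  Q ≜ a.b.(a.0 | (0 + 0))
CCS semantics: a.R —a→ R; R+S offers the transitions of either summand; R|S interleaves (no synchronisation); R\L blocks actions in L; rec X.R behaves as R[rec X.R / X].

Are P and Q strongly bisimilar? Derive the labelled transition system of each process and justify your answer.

P ≁ Q

P's transition system — 3 states:
  m0 = a.(a.0 | (0 + 0)) → =a=> m1
  m1 = a.0 | (0 + 0) → =a=> m2
  m2 = 0 | (0 + 0) → ·
Q's transition system — 4 states:
  n0 = a.b.(a.0 | (0 + 0)) → =a=> n1
  n1 = b.(a.0 | (0 + 0)) → =b=> n2
  n2 = a.0 | (0 + 0) → =a=> n3
  n3 = 0 | (0 + 0) → ·
Partition-refinement fixed point:
  B0 = {m0}
  B1 = {m1, n2}
  B2 = {m2, n3}
  B3 = {n0}
  B4 = {n1}
m0 ∈ B0, n0 ∈ B3 → different blocks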